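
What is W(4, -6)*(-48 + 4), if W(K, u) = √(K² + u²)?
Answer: -88*√13 ≈ -317.29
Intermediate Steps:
W(4, -6)*(-48 + 4) = √(4² + (-6)²)*(-48 + 4) = √(16 + 36)*(-44) = √52*(-44) = (2*√13)*(-44) = -88*√13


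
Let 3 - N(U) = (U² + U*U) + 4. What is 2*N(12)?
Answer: -578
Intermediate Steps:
N(U) = -1 - 2*U² (N(U) = 3 - ((U² + U*U) + 4) = 3 - ((U² + U²) + 4) = 3 - (2*U² + 4) = 3 - (4 + 2*U²) = 3 + (-4 - 2*U²) = -1 - 2*U²)
2*N(12) = 2*(-1 - 2*12²) = 2*(-1 - 2*144) = 2*(-1 - 288) = 2*(-289) = -578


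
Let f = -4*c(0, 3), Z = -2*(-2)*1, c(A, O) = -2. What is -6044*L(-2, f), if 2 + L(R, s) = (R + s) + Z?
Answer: -48352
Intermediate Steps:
Z = 4 (Z = 4*1 = 4)
f = 8 (f = -4*(-2) = 8)
L(R, s) = 2 + R + s (L(R, s) = -2 + ((R + s) + 4) = -2 + (4 + R + s) = 2 + R + s)
-6044*L(-2, f) = -6044*(2 - 2 + 8) = -6044*8 = -48352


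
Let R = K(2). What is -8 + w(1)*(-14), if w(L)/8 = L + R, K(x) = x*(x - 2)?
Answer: -120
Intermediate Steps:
K(x) = x*(-2 + x)
R = 0 (R = 2*(-2 + 2) = 2*0 = 0)
w(L) = 8*L (w(L) = 8*(L + 0) = 8*L)
-8 + w(1)*(-14) = -8 + (8*1)*(-14) = -8 + 8*(-14) = -8 - 112 = -120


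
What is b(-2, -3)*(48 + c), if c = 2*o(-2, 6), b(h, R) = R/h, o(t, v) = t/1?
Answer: 66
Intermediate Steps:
o(t, v) = t (o(t, v) = t*1 = t)
c = -4 (c = 2*(-2) = -4)
b(-2, -3)*(48 + c) = (-3/(-2))*(48 - 4) = -3*(-½)*44 = (3/2)*44 = 66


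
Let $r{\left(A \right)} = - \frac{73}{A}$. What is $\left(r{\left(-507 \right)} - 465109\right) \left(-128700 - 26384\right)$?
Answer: $\frac{36570387505960}{507} \approx 7.2131 \cdot 10^{10}$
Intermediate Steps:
$\left(r{\left(-507 \right)} - 465109\right) \left(-128700 - 26384\right) = \left(- \frac{73}{-507} - 465109\right) \left(-128700 - 26384\right) = \left(\left(-73\right) \left(- \frac{1}{507}\right) - 465109\right) \left(-155084\right) = \left(\frac{73}{507} - 465109\right) \left(-155084\right) = \left(- \frac{235810190}{507}\right) \left(-155084\right) = \frac{36570387505960}{507}$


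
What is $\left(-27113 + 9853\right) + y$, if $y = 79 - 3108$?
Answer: $-20289$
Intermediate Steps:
$y = -3029$ ($y = 79 - 3108 = -3029$)
$\left(-27113 + 9853\right) + y = \left(-27113 + 9853\right) - 3029 = -17260 - 3029 = -20289$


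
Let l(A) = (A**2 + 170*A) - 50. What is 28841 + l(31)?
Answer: 35022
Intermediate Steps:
l(A) = -50 + A**2 + 170*A
28841 + l(31) = 28841 + (-50 + 31**2 + 170*31) = 28841 + (-50 + 961 + 5270) = 28841 + 6181 = 35022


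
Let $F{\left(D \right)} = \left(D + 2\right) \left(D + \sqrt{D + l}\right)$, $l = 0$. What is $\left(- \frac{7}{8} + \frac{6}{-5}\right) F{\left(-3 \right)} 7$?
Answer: $- \frac{1743}{40} + \frac{581 i \sqrt{3}}{40} \approx -43.575 + 25.158 i$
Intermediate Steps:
$F{\left(D \right)} = \left(2 + D\right) \left(D + \sqrt{D}\right)$ ($F{\left(D \right)} = \left(D + 2\right) \left(D + \sqrt{D + 0}\right) = \left(2 + D\right) \left(D + \sqrt{D}\right)$)
$\left(- \frac{7}{8} + \frac{6}{-5}\right) F{\left(-3 \right)} 7 = \left(- \frac{7}{8} + \frac{6}{-5}\right) \left(\left(-3\right)^{2} + \left(-3\right)^{\frac{3}{2}} + 2 \left(-3\right) + 2 \sqrt{-3}\right) 7 = \left(\left(-7\right) \frac{1}{8} + 6 \left(- \frac{1}{5}\right)\right) \left(9 - 3 i \sqrt{3} - 6 + 2 i \sqrt{3}\right) 7 = \left(- \frac{7}{8} - \frac{6}{5}\right) \left(9 - 3 i \sqrt{3} - 6 + 2 i \sqrt{3}\right) 7 = - \frac{83 \left(3 - i \sqrt{3}\right)}{40} \cdot 7 = \left(- \frac{249}{40} + \frac{83 i \sqrt{3}}{40}\right) 7 = - \frac{1743}{40} + \frac{581 i \sqrt{3}}{40}$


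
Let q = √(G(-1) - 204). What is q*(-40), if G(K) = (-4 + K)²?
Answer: -40*I*√179 ≈ -535.16*I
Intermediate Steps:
q = I*√179 (q = √((-4 - 1)² - 204) = √((-5)² - 204) = √(25 - 204) = √(-179) = I*√179 ≈ 13.379*I)
q*(-40) = (I*√179)*(-40) = -40*I*√179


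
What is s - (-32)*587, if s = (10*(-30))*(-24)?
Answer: 25984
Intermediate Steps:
s = 7200 (s = -300*(-24) = 7200)
s - (-32)*587 = 7200 - (-32)*587 = 7200 - 1*(-18784) = 7200 + 18784 = 25984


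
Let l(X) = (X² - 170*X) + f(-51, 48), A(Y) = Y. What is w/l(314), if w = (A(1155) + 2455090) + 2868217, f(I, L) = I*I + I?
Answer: 2662231/23883 ≈ 111.47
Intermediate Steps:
f(I, L) = I + I² (f(I, L) = I² + I = I + I²)
l(X) = 2550 + X² - 170*X (l(X) = (X² - 170*X) - 51*(1 - 51) = (X² - 170*X) - 51*(-50) = (X² - 170*X) + 2550 = 2550 + X² - 170*X)
w = 5324462 (w = (1155 + 2455090) + 2868217 = 2456245 + 2868217 = 5324462)
w/l(314) = 5324462/(2550 + 314² - 170*314) = 5324462/(2550 + 98596 - 53380) = 5324462/47766 = 5324462*(1/47766) = 2662231/23883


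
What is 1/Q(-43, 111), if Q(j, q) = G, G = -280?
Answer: -1/280 ≈ -0.0035714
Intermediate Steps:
Q(j, q) = -280
1/Q(-43, 111) = 1/(-280) = -1/280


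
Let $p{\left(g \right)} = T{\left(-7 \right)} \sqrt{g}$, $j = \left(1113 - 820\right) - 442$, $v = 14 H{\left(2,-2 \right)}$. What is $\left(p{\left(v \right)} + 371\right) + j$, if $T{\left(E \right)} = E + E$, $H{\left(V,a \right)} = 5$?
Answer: $222 - 14 \sqrt{70} \approx 104.87$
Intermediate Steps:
$T{\left(E \right)} = 2 E$
$v = 70$ ($v = 14 \cdot 5 = 70$)
$j = -149$ ($j = 293 - 442 = -149$)
$p{\left(g \right)} = - 14 \sqrt{g}$ ($p{\left(g \right)} = 2 \left(-7\right) \sqrt{g} = - 14 \sqrt{g}$)
$\left(p{\left(v \right)} + 371\right) + j = \left(- 14 \sqrt{70} + 371\right) - 149 = \left(371 - 14 \sqrt{70}\right) - 149 = 222 - 14 \sqrt{70}$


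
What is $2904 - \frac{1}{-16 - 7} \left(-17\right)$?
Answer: $\frac{66775}{23} \approx 2903.3$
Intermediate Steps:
$2904 - \frac{1}{-16 - 7} \left(-17\right) = 2904 - \frac{1}{-23} \left(-17\right) = 2904 - \left(- \frac{1}{23}\right) \left(-17\right) = 2904 - \frac{17}{23} = \frac{66775}{23}$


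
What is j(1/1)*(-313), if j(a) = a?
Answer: -313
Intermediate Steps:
j(1/1)*(-313) = -313/1 = 1*(-313) = -313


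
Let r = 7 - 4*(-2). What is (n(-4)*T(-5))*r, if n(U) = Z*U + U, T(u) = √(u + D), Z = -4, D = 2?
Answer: 180*I*√3 ≈ 311.77*I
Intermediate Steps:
T(u) = √(2 + u) (T(u) = √(u + 2) = √(2 + u))
n(U) = -3*U (n(U) = -4*U + U = -3*U)
r = 15 (r = 7 - 1*(-8) = 7 + 8 = 15)
(n(-4)*T(-5))*r = ((-3*(-4))*√(2 - 5))*15 = (12*√(-3))*15 = (12*(I*√3))*15 = (12*I*√3)*15 = 180*I*√3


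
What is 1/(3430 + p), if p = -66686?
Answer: -1/63256 ≈ -1.5809e-5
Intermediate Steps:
1/(3430 + p) = 1/(3430 - 66686) = 1/(-63256) = -1/63256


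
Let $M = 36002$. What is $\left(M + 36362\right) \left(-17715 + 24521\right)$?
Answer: $492509384$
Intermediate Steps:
$\left(M + 36362\right) \left(-17715 + 24521\right) = \left(36002 + 36362\right) \left(-17715 + 24521\right) = 72364 \cdot 6806 = 492509384$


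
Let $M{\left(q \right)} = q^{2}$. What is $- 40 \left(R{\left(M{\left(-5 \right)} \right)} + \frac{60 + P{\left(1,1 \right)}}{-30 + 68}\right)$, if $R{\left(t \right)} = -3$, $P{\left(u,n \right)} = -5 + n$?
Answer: $\frac{1160}{19} \approx 61.053$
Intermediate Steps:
$- 40 \left(R{\left(M{\left(-5 \right)} \right)} + \frac{60 + P{\left(1,1 \right)}}{-30 + 68}\right) = - 40 \left(-3 + \frac{60 + \left(-5 + 1\right)}{-30 + 68}\right) = - 40 \left(-3 + \frac{60 - 4}{38}\right) = - 40 \left(-3 + 56 \cdot \frac{1}{38}\right) = - 40 \left(-3 + \frac{28}{19}\right) = \left(-40\right) \left(- \frac{29}{19}\right) = \frac{1160}{19}$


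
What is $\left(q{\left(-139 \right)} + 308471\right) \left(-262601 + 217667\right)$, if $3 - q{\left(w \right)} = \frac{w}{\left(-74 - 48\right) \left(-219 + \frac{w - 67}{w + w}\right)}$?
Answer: $- \frac{25651362338587395}{1850618} \approx -1.3861 \cdot 10^{10}$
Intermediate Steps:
$q{\left(w \right)} = 3 - \frac{w}{26718 - \frac{61 \left(-67 + w\right)}{w}}$ ($q{\left(w \right)} = 3 - \frac{w}{\left(-74 - 48\right) \left(-219 + \frac{w - 67}{w + w}\right)} = 3 - \frac{w}{\left(-122\right) \left(-219 + \frac{-67 + w}{2 w}\right)} = 3 - \frac{w}{26718 - \frac{61 \left(-67 + w\right)}{w}}$)
$\left(q{\left(-139 \right)} + 308471\right) \left(-262601 + 217667\right) = \left(\frac{12261 - \left(-139\right)^{2} + 79971 \left(-139\right)}{61 \left(67 + 437 \left(-139\right)\right)} + 308471\right) \left(-262601 + 217667\right) = \left(\frac{12261 - 19321 - 11115969}{61 \left(67 - 60743\right)} + 308471\right) \left(-44934\right) = \left(\frac{12261 - 19321 - 11115969}{61 \left(-60676\right)} + 308471\right) \left(-44934\right) = \left(\frac{1}{61} \left(- \frac{1}{60676}\right) \left(-11123029\right) + 308471\right) \left(-44934\right) = \left(\frac{11123029}{3701236} + 308471\right) \left(-44934\right) = \frac{1141735093185}{3701236} \left(-44934\right) = - \frac{25651362338587395}{1850618}$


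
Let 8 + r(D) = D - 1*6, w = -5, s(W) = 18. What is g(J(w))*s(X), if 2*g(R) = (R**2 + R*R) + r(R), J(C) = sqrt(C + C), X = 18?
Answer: -306 + 9*I*sqrt(10) ≈ -306.0 + 28.461*I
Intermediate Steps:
J(C) = sqrt(2)*sqrt(C) (J(C) = sqrt(2*C) = sqrt(2)*sqrt(C))
r(D) = -14 + D (r(D) = -8 + (D - 1*6) = -8 + (D - 6) = -8 + (-6 + D) = -14 + D)
g(R) = -7 + R**2 + R/2 (g(R) = ((R**2 + R*R) + (-14 + R))/2 = ((R**2 + R**2) + (-14 + R))/2 = (2*R**2 + (-14 + R))/2 = (-14 + R + 2*R**2)/2 = -7 + R**2 + R/2)
g(J(w))*s(X) = (-7 + (sqrt(2)*sqrt(-5))**2 + (sqrt(2)*sqrt(-5))/2)*18 = (-7 + (sqrt(2)*(I*sqrt(5)))**2 + (sqrt(2)*(I*sqrt(5)))/2)*18 = (-7 + (I*sqrt(10))**2 + (I*sqrt(10))/2)*18 = (-7 - 10 + I*sqrt(10)/2)*18 = (-17 + I*sqrt(10)/2)*18 = -306 + 9*I*sqrt(10)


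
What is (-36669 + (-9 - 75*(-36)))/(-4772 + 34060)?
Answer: -2427/2092 ≈ -1.1601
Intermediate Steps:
(-36669 + (-9 - 75*(-36)))/(-4772 + 34060) = (-36669 + (-9 + 2700))/29288 = (-36669 + 2691)*(1/29288) = -33978*1/29288 = -2427/2092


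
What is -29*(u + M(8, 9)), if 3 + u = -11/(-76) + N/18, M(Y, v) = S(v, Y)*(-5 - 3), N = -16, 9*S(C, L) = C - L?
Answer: 91901/684 ≈ 134.36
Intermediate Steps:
S(C, L) = -L/9 + C/9 (S(C, L) = (C - L)/9 = -L/9 + C/9)
M(Y, v) = -8*v/9 + 8*Y/9 (M(Y, v) = (-Y/9 + v/9)*(-5 - 3) = (-Y/9 + v/9)*(-8) = -8*v/9 + 8*Y/9)
u = -2561/684 (u = -3 + (-11/(-76) - 16/18) = -3 + (-11*(-1/76) - 16*1/18) = -3 + (11/76 - 8/9) = -3 - 509/684 = -2561/684 ≈ -3.7442)
-29*(u + M(8, 9)) = -29*(-2561/684 + (-8/9*9 + (8/9)*8)) = -29*(-2561/684 + (-8 + 64/9)) = -29*(-2561/684 - 8/9) = -29*(-3169/684) = 91901/684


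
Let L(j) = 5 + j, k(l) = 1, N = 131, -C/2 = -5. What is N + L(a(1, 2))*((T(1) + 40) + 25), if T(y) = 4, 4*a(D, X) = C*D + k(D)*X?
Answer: 683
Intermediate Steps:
C = 10 (C = -2*(-5) = 10)
a(D, X) = X/4 + 5*D/2 (a(D, X) = (10*D + 1*X)/4 = (10*D + X)/4 = (X + 10*D)/4 = X/4 + 5*D/2)
N + L(a(1, 2))*((T(1) + 40) + 25) = 131 + (5 + ((¼)*2 + (5/2)*1))*((4 + 40) + 25) = 131 + (5 + (½ + 5/2))*(44 + 25) = 131 + (5 + 3)*69 = 131 + 8*69 = 131 + 552 = 683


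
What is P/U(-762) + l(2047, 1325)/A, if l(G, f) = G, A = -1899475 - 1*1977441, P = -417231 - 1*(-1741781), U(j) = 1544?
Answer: 160473935226/187061197 ≈ 857.87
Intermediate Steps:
P = 1324550 (P = -417231 + 1741781 = 1324550)
A = -3876916 (A = -1899475 - 1977441 = -3876916)
P/U(-762) + l(2047, 1325)/A = 1324550/1544 + 2047/(-3876916) = 1324550*(1/1544) + 2047*(-1/3876916) = 662275/772 - 2047/3876916 = 160473935226/187061197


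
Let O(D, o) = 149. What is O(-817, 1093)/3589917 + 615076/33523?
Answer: 315439540517/17192112513 ≈ 18.348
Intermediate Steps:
O(-817, 1093)/3589917 + 615076/33523 = 149/3589917 + 615076/33523 = 149*(1/3589917) + 615076*(1/33523) = 149/3589917 + 87868/4789 = 315439540517/17192112513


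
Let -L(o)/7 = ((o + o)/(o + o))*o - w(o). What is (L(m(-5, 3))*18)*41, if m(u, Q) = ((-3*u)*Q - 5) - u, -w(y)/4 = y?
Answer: -1162350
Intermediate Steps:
w(y) = -4*y
m(u, Q) = -5 - u - 3*Q*u (m(u, Q) = (-3*Q*u - 5) - u = (-5 - 3*Q*u) - u = -5 - u - 3*Q*u)
L(o) = -35*o (L(o) = -7*(((o + o)/(o + o))*o - (-4)*o) = -7*(((2*o)/((2*o)))*o + 4*o) = -7*(((2*o)*(1/(2*o)))*o + 4*o) = -7*(1*o + 4*o) = -7*(o + 4*o) = -35*o)
(L(m(-5, 3))*18)*41 = (-35*(-5 - 1*(-5) - 3*3*(-5))*18)*41 = (-35*(-5 + 5 + 45)*18)*41 = (-35*45*18)*41 = -1575*18*41 = -28350*41 = -1162350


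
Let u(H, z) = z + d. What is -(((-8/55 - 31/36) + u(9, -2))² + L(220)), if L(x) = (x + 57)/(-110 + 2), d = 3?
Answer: 10054931/3920400 ≈ 2.5648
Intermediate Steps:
L(x) = -19/36 - x/108 (L(x) = (57 + x)/(-108) = (57 + x)*(-1/108) = -19/36 - x/108)
u(H, z) = 3 + z (u(H, z) = z + 3 = 3 + z)
-(((-8/55 - 31/36) + u(9, -2))² + L(220)) = -(((-8/55 - 31/36) + (3 - 2))² + (-19/36 - 1/108*220)) = -(((-8*1/55 - 31*1/36) + 1)² + (-19/36 - 55/27)) = -(((-8/55 - 31/36) + 1)² - 277/108) = -((-1993/1980 + 1)² - 277/108) = -((-13/1980)² - 277/108) = -(169/3920400 - 277/108) = -1*(-10054931/3920400) = 10054931/3920400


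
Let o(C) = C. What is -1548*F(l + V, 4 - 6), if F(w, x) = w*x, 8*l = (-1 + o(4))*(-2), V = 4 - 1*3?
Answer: 774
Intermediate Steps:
V = 1 (V = 4 - 3 = 1)
l = -3/4 (l = ((-1 + 4)*(-2))/8 = (3*(-2))/8 = (1/8)*(-6) = -3/4 ≈ -0.75000)
-1548*F(l + V, 4 - 6) = -1548*(-3/4 + 1)*(4 - 6) = -387*(-2) = -1548*(-1/2) = 774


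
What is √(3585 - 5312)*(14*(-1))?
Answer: -14*I*√1727 ≈ -581.8*I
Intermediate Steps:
√(3585 - 5312)*(14*(-1)) = √(-1727)*(-14) = (I*√1727)*(-14) = -14*I*√1727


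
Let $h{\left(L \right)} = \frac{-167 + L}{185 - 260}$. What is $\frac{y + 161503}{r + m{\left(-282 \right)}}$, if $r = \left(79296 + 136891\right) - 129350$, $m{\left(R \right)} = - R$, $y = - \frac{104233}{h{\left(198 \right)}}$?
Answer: $\frac{12824068}{2700689} \approx 4.7484$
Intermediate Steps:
$h{\left(L \right)} = \frac{167}{75} - \frac{L}{75}$ ($h{\left(L \right)} = \frac{-167 + L}{-75} = \left(-167 + L\right) \left(- \frac{1}{75}\right) = \frac{167}{75} - \frac{L}{75}$)
$y = \frac{7817475}{31}$ ($y = - \frac{104233}{\frac{167}{75} - \frac{66}{25}} = - \frac{104233}{- \frac{31}{75}} = \left(-104233\right) \left(- \frac{75}{31}\right) = \frac{7817475}{31} \approx 2.5218 \cdot 10^{5}$)
$r = 86837$ ($r = 216187 - 129350 = 86837$)
$\frac{y + 161503}{r + m{\left(-282 \right)}} = \frac{\frac{7817475}{31} + 161503}{86837 - -282} = \frac{12824068}{31 \left(86837 + 282\right)} = \frac{12824068}{31 \cdot 87119} = \frac{12824068}{31} \cdot \frac{1}{87119} = \frac{12824068}{2700689}$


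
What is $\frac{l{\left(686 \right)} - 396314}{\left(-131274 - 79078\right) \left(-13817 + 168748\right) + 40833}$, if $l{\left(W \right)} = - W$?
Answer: $\frac{397000}{32590004879} \approx 1.2182 \cdot 10^{-5}$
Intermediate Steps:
$\frac{l{\left(686 \right)} - 396314}{\left(-131274 - 79078\right) \left(-13817 + 168748\right) + 40833} = \frac{\left(-1\right) 686 - 396314}{\left(-131274 - 79078\right) \left(-13817 + 168748\right) + 40833} = \frac{-686 - 396314}{\left(-210352\right) 154931 + 40833} = - \frac{397000}{-32590045712 + 40833} = - \frac{397000}{-32590004879} = \left(-397000\right) \left(- \frac{1}{32590004879}\right) = \frac{397000}{32590004879}$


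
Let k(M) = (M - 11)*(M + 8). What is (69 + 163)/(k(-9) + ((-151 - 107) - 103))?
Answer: -232/341 ≈ -0.68035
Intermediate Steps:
k(M) = (-11 + M)*(8 + M)
(69 + 163)/(k(-9) + ((-151 - 107) - 103)) = (69 + 163)/((-88 + (-9)² - 3*(-9)) + ((-151 - 107) - 103)) = 232/((-88 + 81 + 27) + (-258 - 103)) = 232/(20 - 361) = 232/(-341) = 232*(-1/341) = -232/341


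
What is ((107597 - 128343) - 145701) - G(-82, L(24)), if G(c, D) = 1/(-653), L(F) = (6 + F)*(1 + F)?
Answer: -108689890/653 ≈ -1.6645e+5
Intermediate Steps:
L(F) = (1 + F)*(6 + F)
G(c, D) = -1/653
((107597 - 128343) - 145701) - G(-82, L(24)) = ((107597 - 128343) - 145701) - 1*(-1/653) = (-20746 - 145701) + 1/653 = -166447 + 1/653 = -108689890/653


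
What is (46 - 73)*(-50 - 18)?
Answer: 1836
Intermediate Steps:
(46 - 73)*(-50 - 18) = -27*(-68) = 1836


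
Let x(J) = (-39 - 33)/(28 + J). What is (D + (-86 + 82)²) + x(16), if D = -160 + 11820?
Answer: 128418/11 ≈ 11674.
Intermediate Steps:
D = 11660
x(J) = -72/(28 + J)
(D + (-86 + 82)²) + x(16) = (11660 + (-86 + 82)²) - 72/(28 + 16) = (11660 + (-4)²) - 72/44 = (11660 + 16) - 72*1/44 = 11676 - 18/11 = 128418/11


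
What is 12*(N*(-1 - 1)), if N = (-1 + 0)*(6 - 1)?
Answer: 120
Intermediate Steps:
N = -5 (N = -1*5 = -5)
12*(N*(-1 - 1)) = 12*(-5*(-1 - 1)) = 12*(-5*(-2)) = 12*10 = 120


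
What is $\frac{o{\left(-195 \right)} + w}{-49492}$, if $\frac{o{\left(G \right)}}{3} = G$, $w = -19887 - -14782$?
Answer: $\frac{2845}{24746} \approx 0.11497$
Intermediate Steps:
$w = -5105$ ($w = -19887 + 14782 = -5105$)
$o{\left(G \right)} = 3 G$
$\frac{o{\left(-195 \right)} + w}{-49492} = \frac{3 \left(-195\right) - 5105}{-49492} = \left(-585 - 5105\right) \left(- \frac{1}{49492}\right) = \left(-5690\right) \left(- \frac{1}{49492}\right) = \frac{2845}{24746}$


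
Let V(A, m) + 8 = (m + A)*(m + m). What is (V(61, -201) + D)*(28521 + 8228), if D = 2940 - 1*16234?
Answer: 1579398522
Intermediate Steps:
D = -13294 (D = 2940 - 16234 = -13294)
V(A, m) = -8 + 2*m*(A + m) (V(A, m) = -8 + (m + A)*(m + m) = -8 + (A + m)*(2*m) = -8 + 2*m*(A + m))
(V(61, -201) + D)*(28521 + 8228) = ((-8 + 2*(-201)² + 2*61*(-201)) - 13294)*(28521 + 8228) = ((-8 + 2*40401 - 24522) - 13294)*36749 = ((-8 + 80802 - 24522) - 13294)*36749 = (56272 - 13294)*36749 = 42978*36749 = 1579398522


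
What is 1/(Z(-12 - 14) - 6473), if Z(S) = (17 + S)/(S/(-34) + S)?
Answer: -143/925588 ≈ -0.00015450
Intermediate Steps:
Z(S) = 34*(17 + S)/(33*S) (Z(S) = (17 + S)/(S*(-1/34) + S) = (17 + S)/(-S/34 + S) = (17 + S)/((33*S/34)) = (17 + S)*(34/(33*S)) = 34*(17 + S)/(33*S))
1/(Z(-12 - 14) - 6473) = 1/(34*(17 + (-12 - 14))/(33*(-12 - 14)) - 6473) = 1/((34/33)*(17 - 26)/(-26) - 6473) = 1/((34/33)*(-1/26)*(-9) - 6473) = 1/(51/143 - 6473) = 1/(-925588/143) = -143/925588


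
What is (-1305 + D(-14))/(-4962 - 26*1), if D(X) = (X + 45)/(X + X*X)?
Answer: 237479/907816 ≈ 0.26159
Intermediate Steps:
D(X) = (45 + X)/(X + X²)
(-1305 + D(-14))/(-4962 - 26*1) = (-1305 + (45 - 14)/((-14)*(1 - 14)))/(-4962 - 26*1) = (-1305 - 1/14*31/(-13))/(-4962 - 26) = (-1305 - 1/14*(-1/13)*31)/(-4988) = (-1305 + 31/182)*(-1/4988) = -237479/182*(-1/4988) = 237479/907816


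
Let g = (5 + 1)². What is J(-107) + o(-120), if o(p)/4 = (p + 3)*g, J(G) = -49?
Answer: -16897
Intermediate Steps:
g = 36 (g = 6² = 36)
o(p) = 432 + 144*p (o(p) = 4*((p + 3)*36) = 4*((3 + p)*36) = 4*(108 + 36*p) = 432 + 144*p)
J(-107) + o(-120) = -49 + (432 + 144*(-120)) = -49 + (432 - 17280) = -49 - 16848 = -16897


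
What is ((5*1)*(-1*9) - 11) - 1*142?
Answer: -198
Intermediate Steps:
((5*1)*(-1*9) - 11) - 1*142 = (5*(-9) - 11) - 142 = (-45 - 11) - 142 = -56 - 142 = -198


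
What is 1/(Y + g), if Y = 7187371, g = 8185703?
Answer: 1/15373074 ≈ 6.5049e-8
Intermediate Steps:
1/(Y + g) = 1/(7187371 + 8185703) = 1/15373074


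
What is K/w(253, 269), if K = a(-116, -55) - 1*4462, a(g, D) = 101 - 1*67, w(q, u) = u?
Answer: -4428/269 ≈ -16.461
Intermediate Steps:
a(g, D) = 34 (a(g, D) = 101 - 67 = 34)
K = -4428 (K = 34 - 1*4462 = 34 - 4462 = -4428)
K/w(253, 269) = -4428/269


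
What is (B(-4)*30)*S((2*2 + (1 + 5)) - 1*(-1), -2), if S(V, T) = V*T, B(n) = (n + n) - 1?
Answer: 5940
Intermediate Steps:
B(n) = -1 + 2*n (B(n) = 2*n - 1 = -1 + 2*n)
S(V, T) = T*V
(B(-4)*30)*S((2*2 + (1 + 5)) - 1*(-1), -2) = ((-1 + 2*(-4))*30)*(-2*((2*2 + (1 + 5)) - 1*(-1))) = ((-1 - 8)*30)*(-2*((4 + 6) + 1)) = (-9*30)*(-2*(10 + 1)) = -(-540)*11 = -270*(-22) = 5940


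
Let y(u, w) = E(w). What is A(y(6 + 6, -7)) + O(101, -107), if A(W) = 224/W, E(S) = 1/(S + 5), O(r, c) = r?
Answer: -347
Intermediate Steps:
E(S) = 1/(5 + S)
y(u, w) = 1/(5 + w)
A(y(6 + 6, -7)) + O(101, -107) = 224/(1/(5 - 7)) + 101 = 224/(1/(-2)) + 101 = 224/(-1/2) + 101 = 224*(-2) + 101 = -448 + 101 = -347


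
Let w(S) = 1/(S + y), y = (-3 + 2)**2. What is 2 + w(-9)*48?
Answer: -4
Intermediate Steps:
y = 1 (y = (-1)**2 = 1)
w(S) = 1/(1 + S) (w(S) = 1/(S + 1) = 1/(1 + S))
2 + w(-9)*48 = 2 + 48/(1 - 9) = 2 + 48/(-8) = 2 - 1/8*48 = 2 - 6 = -4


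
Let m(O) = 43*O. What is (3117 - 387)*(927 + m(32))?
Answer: 6287190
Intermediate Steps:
(3117 - 387)*(927 + m(32)) = (3117 - 387)*(927 + 43*32) = 2730*(927 + 1376) = 2730*2303 = 6287190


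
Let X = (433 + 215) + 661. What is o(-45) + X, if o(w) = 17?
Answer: 1326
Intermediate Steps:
X = 1309 (X = 648 + 661 = 1309)
o(-45) + X = 17 + 1309 = 1326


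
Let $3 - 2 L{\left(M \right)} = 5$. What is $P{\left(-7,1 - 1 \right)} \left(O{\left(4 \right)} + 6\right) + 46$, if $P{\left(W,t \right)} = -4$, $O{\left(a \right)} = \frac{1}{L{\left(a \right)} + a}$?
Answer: $\frac{62}{3} \approx 20.667$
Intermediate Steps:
$L{\left(M \right)} = -1$ ($L{\left(M \right)} = \frac{3}{2} - \frac{5}{2} = -1$)
$O{\left(a \right)} = \frac{1}{-1 + a}$
$P{\left(-7,1 - 1 \right)} \left(O{\left(4 \right)} + 6\right) + 46 = - 4 \left(\frac{1}{-1 + 4} + 6\right) + 46 = - 4 \left(\frac{1}{3} + 6\right) + 46 = \left(-4\right) \frac{19}{3} + 46 = - \frac{76}{3} + 46 = \frac{62}{3}$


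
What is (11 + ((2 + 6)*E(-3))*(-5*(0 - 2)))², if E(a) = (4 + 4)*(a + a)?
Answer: 14661241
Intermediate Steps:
E(a) = 16*a (E(a) = 8*(2*a) = 16*a)
(11 + ((2 + 6)*E(-3))*(-5*(0 - 2)))² = (11 + ((2 + 6)*(16*(-3)))*(-5*(0 - 2)))² = (11 + (8*(-48))*(-5*(-2)))² = (11 - 384*10)² = (11 - 3840)² = (-3829)² = 14661241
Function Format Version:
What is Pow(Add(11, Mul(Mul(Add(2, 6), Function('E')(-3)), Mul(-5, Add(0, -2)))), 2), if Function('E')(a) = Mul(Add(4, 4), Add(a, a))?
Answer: 14661241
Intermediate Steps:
Function('E')(a) = Mul(16, a) (Function('E')(a) = Mul(8, Mul(2, a)) = Mul(16, a))
Pow(Add(11, Mul(Mul(Add(2, 6), Function('E')(-3)), Mul(-5, Add(0, -2)))), 2) = Pow(Add(11, Mul(Mul(Add(2, 6), Mul(16, -3)), Mul(-5, Add(0, -2)))), 2) = Pow(Add(11, Mul(Mul(8, -48), Mul(-5, -2))), 2) = Pow(Add(11, Mul(-384, 10)), 2) = Pow(Add(11, -3840), 2) = Pow(-3829, 2) = 14661241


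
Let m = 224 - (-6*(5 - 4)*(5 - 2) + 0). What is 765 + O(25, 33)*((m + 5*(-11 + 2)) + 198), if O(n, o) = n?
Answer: 10640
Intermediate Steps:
m = 242 (m = 224 - (-6*3 + 0) = 224 - (-18 + 0) = 224 - 1*(-18) = 224 + 18 = 242)
765 + O(25, 33)*((m + 5*(-11 + 2)) + 198) = 765 + 25*((242 + 5*(-11 + 2)) + 198) = 765 + 25*((242 + 5*(-9)) + 198) = 765 + 25*((242 - 45) + 198) = 765 + 25*(197 + 198) = 765 + 25*395 = 765 + 9875 = 10640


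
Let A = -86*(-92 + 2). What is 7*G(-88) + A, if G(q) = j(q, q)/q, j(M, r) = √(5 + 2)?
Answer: 7740 - 7*√7/88 ≈ 7739.8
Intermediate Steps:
j(M, r) = √7
G(q) = √7/q
A = 7740 (A = -86*(-90) = 7740)
7*G(-88) + A = 7*(√7/(-88)) + 7740 = 7*(√7*(-1/88)) + 7740 = 7*(-√7/88) + 7740 = -7*√7/88 + 7740 = 7740 - 7*√7/88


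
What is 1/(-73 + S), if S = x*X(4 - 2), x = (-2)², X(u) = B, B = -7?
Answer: -1/101 ≈ -0.0099010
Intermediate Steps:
X(u) = -7
x = 4
S = -28 (S = 4*(-7) = -28)
1/(-73 + S) = 1/(-73 - 28) = 1/(-101) = -1/101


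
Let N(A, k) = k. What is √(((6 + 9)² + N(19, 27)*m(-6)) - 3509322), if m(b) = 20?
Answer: I*√3508557 ≈ 1873.1*I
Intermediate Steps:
√(((6 + 9)² + N(19, 27)*m(-6)) - 3509322) = √(((6 + 9)² + 27*20) - 3509322) = √((15² + 540) - 3509322) = √((225 + 540) - 3509322) = √(765 - 3509322) = √(-3508557) = I*√3508557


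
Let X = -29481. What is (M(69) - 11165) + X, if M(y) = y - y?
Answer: -40646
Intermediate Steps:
M(y) = 0
(M(69) - 11165) + X = (0 - 11165) - 29481 = -11165 - 29481 = -40646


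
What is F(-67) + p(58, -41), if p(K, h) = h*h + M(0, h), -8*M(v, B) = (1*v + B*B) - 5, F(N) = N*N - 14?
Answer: 11893/2 ≈ 5946.5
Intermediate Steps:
F(N) = -14 + N² (F(N) = N² - 14 = -14 + N²)
M(v, B) = 5/8 - v/8 - B²/8 (M(v, B) = -((1*v + B*B) - 5)/8 = -((v + B²) - 5)/8 = -(-5 + v + B²)/8 = 5/8 - v/8 - B²/8)
p(K, h) = 5/8 + 7*h²/8 (p(K, h) = h*h + (5/8 - ⅛*0 - h²/8) = h² + (5/8 + 0 - h²/8) = h² + (5/8 - h²/8) = 5/8 + 7*h²/8)
F(-67) + p(58, -41) = (-14 + (-67)²) + (5/8 + (7/8)*(-41)²) = (-14 + 4489) + (5/8 + (7/8)*1681) = 4475 + (5/8 + 11767/8) = 4475 + 2943/2 = 11893/2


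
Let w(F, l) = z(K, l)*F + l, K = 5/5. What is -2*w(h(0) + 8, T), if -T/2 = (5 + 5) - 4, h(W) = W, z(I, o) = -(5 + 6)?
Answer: 200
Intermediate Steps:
K = 1 (K = 5*(⅕) = 1)
z(I, o) = -11 (z(I, o) = -1*11 = -11)
T = -12 (T = -2*((5 + 5) - 4) = -2*(10 - 4) = -2*6 = -12)
w(F, l) = l - 11*F (w(F, l) = -11*F + l = l - 11*F)
-2*w(h(0) + 8, T) = -2*(-12 - 11*(0 + 8)) = -2*(-12 - 11*8) = -2*(-12 - 88) = -2*(-100) = 200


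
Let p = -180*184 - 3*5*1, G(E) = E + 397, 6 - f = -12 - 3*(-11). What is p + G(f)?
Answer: -32753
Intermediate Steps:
f = -15 (f = 6 - (-12 - 3*(-11)) = 6 - (-12 + 33) = 6 - 1*21 = 6 - 21 = -15)
G(E) = 397 + E
p = -33135 (p = -33120 - 15*1 = -33120 - 15 = -33135)
p + G(f) = -33135 + (397 - 15) = -33135 + 382 = -32753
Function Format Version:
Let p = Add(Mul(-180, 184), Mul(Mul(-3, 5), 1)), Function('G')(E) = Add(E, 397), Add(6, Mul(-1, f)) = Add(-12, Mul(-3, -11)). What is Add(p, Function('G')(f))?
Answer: -32753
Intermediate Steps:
f = -15 (f = Add(6, Mul(-1, Add(-12, Mul(-3, -11)))) = Add(6, Mul(-1, Add(-12, 33))) = Add(6, Mul(-1, 21)) = Add(6, -21) = -15)
Function('G')(E) = Add(397, E)
p = -33135 (p = Add(-33120, Mul(-15, 1)) = Add(-33120, -15) = -33135)
Add(p, Function('G')(f)) = Add(-33135, Add(397, -15)) = Add(-33135, 382) = -32753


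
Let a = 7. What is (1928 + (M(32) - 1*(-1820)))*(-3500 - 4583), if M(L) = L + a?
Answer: -30610321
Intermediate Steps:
M(L) = 7 + L (M(L) = L + 7 = 7 + L)
(1928 + (M(32) - 1*(-1820)))*(-3500 - 4583) = (1928 + ((7 + 32) - 1*(-1820)))*(-3500 - 4583) = (1928 + (39 + 1820))*(-8083) = (1928 + 1859)*(-8083) = 3787*(-8083) = -30610321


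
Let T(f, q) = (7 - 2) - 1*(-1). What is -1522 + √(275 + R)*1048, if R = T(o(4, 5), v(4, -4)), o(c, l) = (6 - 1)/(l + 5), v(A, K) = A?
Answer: -1522 + 1048*√281 ≈ 16046.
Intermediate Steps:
o(c, l) = 5/(5 + l)
T(f, q) = 6 (T(f, q) = 5 + 1 = 6)
R = 6
-1522 + √(275 + R)*1048 = -1522 + √(275 + 6)*1048 = -1522 + √281*1048 = -1522 + 1048*√281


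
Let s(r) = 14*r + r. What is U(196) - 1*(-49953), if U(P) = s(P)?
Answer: 52893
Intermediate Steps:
s(r) = 15*r
U(P) = 15*P
U(196) - 1*(-49953) = 15*196 - 1*(-49953) = 2940 + 49953 = 52893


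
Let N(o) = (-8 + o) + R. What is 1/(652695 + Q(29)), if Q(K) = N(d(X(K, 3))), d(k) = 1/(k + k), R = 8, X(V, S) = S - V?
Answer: 52/33940139 ≈ 1.5321e-6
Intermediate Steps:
d(k) = 1/(2*k)
N(o) = o (N(o) = (-8 + o) + 8 = o)
Q(K) = 1/(2*(3 - K))
1/(652695 + Q(29)) = 1/(652695 - 1/(-6 + 2*29)) = 1/(652695 - 1/(-6 + 58)) = 1/(652695 - 1/52) = 1/(33940139/52) = 52/33940139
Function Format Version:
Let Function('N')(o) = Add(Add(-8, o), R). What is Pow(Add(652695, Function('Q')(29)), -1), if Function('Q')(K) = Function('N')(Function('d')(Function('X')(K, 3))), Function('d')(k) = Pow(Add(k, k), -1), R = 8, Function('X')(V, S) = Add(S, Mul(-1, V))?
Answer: Rational(52, 33940139) ≈ 1.5321e-6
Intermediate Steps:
Function('d')(k) = Mul(Rational(1, 2), Pow(k, -1)) (Function('d')(k) = Pow(Mul(2, k), -1) = Mul(Rational(1, 2), Pow(k, -1)))
Function('N')(o) = o (Function('N')(o) = Add(Add(-8, o), 8) = o)
Function('Q')(K) = Mul(Rational(1, 2), Pow(Add(3, Mul(-1, K)), -1))
Pow(Add(652695, Function('Q')(29)), -1) = Pow(Add(652695, Mul(-1, Pow(Add(-6, Mul(2, 29)), -1))), -1) = Pow(Add(652695, Mul(-1, Pow(Add(-6, 58), -1))), -1) = Pow(Add(652695, Mul(-1, Pow(52, -1))), -1) = Pow(Add(652695, Mul(-1, Rational(1, 52))), -1) = Pow(Add(652695, Rational(-1, 52)), -1) = Pow(Rational(33940139, 52), -1) = Rational(52, 33940139)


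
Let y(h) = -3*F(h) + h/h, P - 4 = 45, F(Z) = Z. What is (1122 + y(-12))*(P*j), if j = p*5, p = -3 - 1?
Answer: -1135820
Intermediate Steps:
p = -4
P = 49 (P = 4 + 45 = 49)
j = -20 (j = -4*5 = -20)
y(h) = 1 - 3*h (y(h) = -3*h + h/h = -3*h + 1 = 1 - 3*h)
(1122 + y(-12))*(P*j) = (1122 + (1 - 3*(-12)))*(49*(-20)) = (1122 + (1 + 36))*(-980) = (1122 + 37)*(-980) = 1159*(-980) = -1135820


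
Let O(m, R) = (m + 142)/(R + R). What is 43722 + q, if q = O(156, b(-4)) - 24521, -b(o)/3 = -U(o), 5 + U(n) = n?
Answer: 518278/27 ≈ 19195.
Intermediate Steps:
U(n) = -5 + n
b(o) = -15 + 3*o (b(o) = -(-3)*(-5 + o) = -3*(5 - o) = -15 + 3*o)
O(m, R) = (142 + m)/(2*R) (O(m, R) = (142 + m)/((2*R)) = (142 + m)*(1/(2*R)) = (142 + m)/(2*R))
q = -662216/27 (q = (142 + 156)/(2*(-15 + 3*(-4))) - 24521 = (1/2)*298/(-15 - 12) - 24521 = (1/2)*298/(-27) - 24521 = (1/2)*(-1/27)*298 - 24521 = -149/27 - 24521 = -662216/27 ≈ -24527.)
43722 + q = 43722 - 662216/27 = 518278/27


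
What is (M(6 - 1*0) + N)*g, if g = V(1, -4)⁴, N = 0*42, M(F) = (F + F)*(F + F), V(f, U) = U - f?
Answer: 90000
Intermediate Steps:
M(F) = 4*F² (M(F) = (2*F)*(2*F) = 4*F²)
N = 0
g = 625 (g = (-4 - 1*1)⁴ = (-4 - 1)⁴ = (-5)⁴ = 625)
(M(6 - 1*0) + N)*g = (4*(6 - 1*0)² + 0)*625 = (4*(6 + 0)² + 0)*625 = (4*6² + 0)*625 = (4*36 + 0)*625 = (144 + 0)*625 = 144*625 = 90000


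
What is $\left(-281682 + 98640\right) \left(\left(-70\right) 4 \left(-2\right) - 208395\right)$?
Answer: $38042534070$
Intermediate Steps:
$\left(-281682 + 98640\right) \left(\left(-70\right) 4 \left(-2\right) - 208395\right) = - 183042 \left(\left(-280\right) \left(-2\right) - 208395\right) = - 183042 \left(560 - 208395\right) = \left(-183042\right) \left(-207835\right) = 38042534070$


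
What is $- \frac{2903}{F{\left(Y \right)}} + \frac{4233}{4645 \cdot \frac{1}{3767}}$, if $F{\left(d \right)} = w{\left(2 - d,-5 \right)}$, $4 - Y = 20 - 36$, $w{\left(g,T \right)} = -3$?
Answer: $\frac{61321568}{13935} \approx 4400.5$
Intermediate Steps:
$Y = 20$ ($Y = 4 - \left(20 - 36\right) = 4 - -16 = 4 + 16 = 20$)
$F{\left(d \right)} = -3$
$- \frac{2903}{F{\left(Y \right)}} + \frac{4233}{4645 \cdot \frac{1}{3767}} = - \frac{2903}{-3} + \frac{4233}{4645 \cdot \frac{1}{3767}} = \left(-2903\right) \left(- \frac{1}{3}\right) + \frac{4233}{4645 \cdot \frac{1}{3767}} = \frac{2903}{3} + \frac{4233}{\frac{4645}{3767}} = \frac{2903}{3} + 4233 \cdot \frac{3767}{4645} = \frac{2903}{3} + \frac{15945711}{4645} = \frac{61321568}{13935}$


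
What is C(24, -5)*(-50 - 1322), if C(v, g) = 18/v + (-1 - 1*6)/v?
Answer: -3773/6 ≈ -628.83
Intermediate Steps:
C(v, g) = 11/v (C(v, g) = 18/v + (-1 - 6)/v = 18/v - 7/v = 11/v)
C(24, -5)*(-50 - 1322) = (11/24)*(-50 - 1322) = (11*(1/24))*(-1372) = (11/24)*(-1372) = -3773/6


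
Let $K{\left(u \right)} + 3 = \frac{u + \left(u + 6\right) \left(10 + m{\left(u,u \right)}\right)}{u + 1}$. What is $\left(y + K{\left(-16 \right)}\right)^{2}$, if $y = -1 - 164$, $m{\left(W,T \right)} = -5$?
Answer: $\frac{669124}{25} \approx 26765.0$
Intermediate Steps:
$y = -165$ ($y = -1 - 164 = -165$)
$K{\left(u \right)} = -3 + \frac{30 + 6 u}{1 + u}$ ($K{\left(u \right)} = -3 + \frac{u + \left(u + 6\right) \left(10 - 5\right)}{u + 1} = -3 + \frac{u + \left(6 + u\right) 5}{1 + u} = -3 + \frac{u + \left(30 + 5 u\right)}{1 + u} = -3 + \frac{30 + 6 u}{1 + u}$)
$\left(y + K{\left(-16 \right)}\right)^{2} = \left(-165 + \frac{3 \left(9 - 16\right)}{1 - 16}\right)^{2} = \left(-165 + 3 \frac{1}{-15} \left(-7\right)\right)^{2} = \left(-165 + 3 \left(- \frac{1}{15}\right) \left(-7\right)\right)^{2} = \left(-165 + \frac{7}{5}\right)^{2} = \left(- \frac{818}{5}\right)^{2} = \frac{669124}{25}$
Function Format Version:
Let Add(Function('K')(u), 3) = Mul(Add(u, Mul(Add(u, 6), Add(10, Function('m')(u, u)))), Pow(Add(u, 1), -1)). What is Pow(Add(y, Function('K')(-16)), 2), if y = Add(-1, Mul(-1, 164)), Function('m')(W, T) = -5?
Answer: Rational(669124, 25) ≈ 26765.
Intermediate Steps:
y = -165 (y = Add(-1, -164) = -165)
Function('K')(u) = Add(-3, Mul(Pow(Add(1, u), -1), Add(30, Mul(6, u)))) (Function('K')(u) = Add(-3, Mul(Add(u, Mul(Add(u, 6), Add(10, -5))), Pow(Add(u, 1), -1))) = Add(-3, Mul(Add(u, Mul(Add(6, u), 5)), Pow(Add(1, u), -1))) = Add(-3, Mul(Add(u, Add(30, Mul(5, u))), Pow(Add(1, u), -1))) = Add(-3, Mul(Add(30, Mul(6, u)), Pow(Add(1, u), -1))) = Add(-3, Mul(Pow(Add(1, u), -1), Add(30, Mul(6, u)))))
Pow(Add(y, Function('K')(-16)), 2) = Pow(Add(-165, Mul(3, Pow(Add(1, -16), -1), Add(9, -16))), 2) = Pow(Add(-165, Mul(3, Pow(-15, -1), -7)), 2) = Pow(Add(-165, Mul(3, Rational(-1, 15), -7)), 2) = Pow(Add(-165, Rational(7, 5)), 2) = Pow(Rational(-818, 5), 2) = Rational(669124, 25)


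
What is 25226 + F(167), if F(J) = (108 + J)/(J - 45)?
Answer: 3077847/122 ≈ 25228.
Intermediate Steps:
F(J) = (108 + J)/(-45 + J)
25226 + F(167) = 25226 + (108 + 167)/(-45 + 167) = 25226 + 275/122 = 3077847/122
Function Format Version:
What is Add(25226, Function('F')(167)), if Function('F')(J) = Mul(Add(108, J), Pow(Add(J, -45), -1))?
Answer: Rational(3077847, 122) ≈ 25228.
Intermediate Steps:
Function('F')(J) = Mul(Pow(Add(-45, J), -1), Add(108, J)) (Function('F')(J) = Mul(Add(108, J), Pow(Add(-45, J), -1)) = Mul(Pow(Add(-45, J), -1), Add(108, J)))
Add(25226, Function('F')(167)) = Add(25226, Mul(Pow(Add(-45, 167), -1), Add(108, 167))) = Add(25226, Mul(Pow(122, -1), 275)) = Add(25226, Mul(Rational(1, 122), 275)) = Add(25226, Rational(275, 122)) = Rational(3077847, 122)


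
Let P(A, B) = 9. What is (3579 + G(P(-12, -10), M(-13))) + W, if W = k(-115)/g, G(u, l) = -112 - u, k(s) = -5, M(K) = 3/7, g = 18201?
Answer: 62939053/18201 ≈ 3458.0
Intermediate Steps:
M(K) = 3/7 (M(K) = 3*(1/7) = 3/7)
W = -5/18201 ≈ -0.00027471
(3579 + G(P(-12, -10), M(-13))) + W = (3579 + (-112 - 1*9)) - 5/18201 = (3579 + (-112 - 9)) - 5/18201 = (3579 - 121) - 5/18201 = 3458 - 5/18201 = 62939053/18201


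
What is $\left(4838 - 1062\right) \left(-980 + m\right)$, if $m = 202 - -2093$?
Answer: $4965440$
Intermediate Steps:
$m = 2295$ ($m = 202 + 2093 = 2295$)
$\left(4838 - 1062\right) \left(-980 + m\right) = \left(4838 - 1062\right) \left(-980 + 2295\right) = 3776 \cdot 1315 = 4965440$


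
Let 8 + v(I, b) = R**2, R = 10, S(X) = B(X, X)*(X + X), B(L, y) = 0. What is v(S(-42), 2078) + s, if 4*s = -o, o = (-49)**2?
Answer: -2033/4 ≈ -508.25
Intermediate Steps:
S(X) = 0 (S(X) = 0*(X + X) = 0*(2*X) = 0)
o = 2401
v(I, b) = 92 (v(I, b) = -8 + 10**2 = -8 + 100 = 92)
s = -2401/4 (s = (-1*2401)/4 = (1/4)*(-2401) = -2401/4 ≈ -600.25)
v(S(-42), 2078) + s = 92 - 2401/4 = -2033/4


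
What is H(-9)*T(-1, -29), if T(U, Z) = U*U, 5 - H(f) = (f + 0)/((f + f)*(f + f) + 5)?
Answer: 1654/329 ≈ 5.0274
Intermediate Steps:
H(f) = 5 - f/(5 + 4*f**2) (H(f) = 5 - (f + 0)/((f + f)*(f + f) + 5) = 5 - f/((2*f)*(2*f) + 5) = 5 - f/(4*f**2 + 5) = 5 - f/(5 + 4*f**2))
T(U, Z) = U**2
H(-9)*T(-1, -29) = ((25 - 1*(-9) + 20*(-9)**2)/(5 + 4*(-9)**2))*(-1)**2 = ((25 + 9 + 20*81)/(5 + 4*81))*1 = ((25 + 9 + 1620)/(5 + 324))*1 = (1654/329)*1 = 1654/329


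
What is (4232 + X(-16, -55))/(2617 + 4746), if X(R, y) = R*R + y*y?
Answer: 7513/7363 ≈ 1.0204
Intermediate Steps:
X(R, y) = R² + y²
(4232 + X(-16, -55))/(2617 + 4746) = (4232 + ((-16)² + (-55)²))/(2617 + 4746) = (4232 + (256 + 3025))/7363 = (4232 + 3281)*(1/7363) = 7513*(1/7363) = 7513/7363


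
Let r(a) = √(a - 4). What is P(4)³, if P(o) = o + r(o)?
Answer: 64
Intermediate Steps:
r(a) = √(-4 + a)
P(o) = o + √(-4 + o)
P(4)³ = (4 + √(-4 + 4))³ = (4 + √0)³ = (4 + 0)³ = 4³ = 64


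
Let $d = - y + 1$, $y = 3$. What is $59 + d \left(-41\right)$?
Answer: $141$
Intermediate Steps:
$d = -2$ ($d = \left(-1\right) 3 + 1 = -3 + 1 = -2$)
$59 + d \left(-41\right) = 59 - -82 = 59 + 82 = 141$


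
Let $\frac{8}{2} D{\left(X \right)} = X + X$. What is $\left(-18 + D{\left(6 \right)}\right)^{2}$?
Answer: $225$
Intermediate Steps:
$D{\left(X \right)} = \frac{X}{2}$ ($D{\left(X \right)} = \frac{X + X}{4} = \frac{2 X}{4} = \frac{X}{2}$)
$\left(-18 + D{\left(6 \right)}\right)^{2} = \left(-18 + \frac{1}{2} \cdot 6\right)^{2} = \left(-18 + 3\right)^{2} = \left(-15\right)^{2} = 225$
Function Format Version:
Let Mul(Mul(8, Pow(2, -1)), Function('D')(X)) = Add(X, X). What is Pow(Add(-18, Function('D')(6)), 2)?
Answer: 225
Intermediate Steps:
Function('D')(X) = Mul(Rational(1, 2), X) (Function('D')(X) = Mul(Rational(1, 4), Add(X, X)) = Mul(Rational(1, 4), Mul(2, X)) = Mul(Rational(1, 2), X))
Pow(Add(-18, Function('D')(6)), 2) = Pow(Add(-18, Mul(Rational(1, 2), 6)), 2) = Pow(Add(-18, 3), 2) = Pow(-15, 2) = 225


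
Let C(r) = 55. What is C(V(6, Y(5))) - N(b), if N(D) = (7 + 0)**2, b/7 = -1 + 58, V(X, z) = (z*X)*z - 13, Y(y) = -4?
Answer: 6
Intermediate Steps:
V(X, z) = -13 + X*z**2 (V(X, z) = (X*z)*z - 13 = X*z**2 - 13 = -13 + X*z**2)
b = 399 (b = 7*(-1 + 58) = 7*57 = 399)
N(D) = 49 (N(D) = 7**2 = 49)
C(V(6, Y(5))) - N(b) = 55 - 1*49 = 55 - 49 = 6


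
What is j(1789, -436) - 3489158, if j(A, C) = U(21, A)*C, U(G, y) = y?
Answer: -4269162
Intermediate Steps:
j(A, C) = A*C
j(1789, -436) - 3489158 = 1789*(-436) - 3489158 = -780004 - 3489158 = -4269162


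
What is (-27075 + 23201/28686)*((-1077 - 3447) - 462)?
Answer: 645396356919/4781 ≈ 1.3499e+8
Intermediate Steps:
(-27075 + 23201/28686)*((-1077 - 3447) - 462) = (-27075 + 23201*(1/28686))*(-4524 - 462) = (-27075 + 23201/28686)*(-4986) = -776650249/28686*(-4986) = 645396356919/4781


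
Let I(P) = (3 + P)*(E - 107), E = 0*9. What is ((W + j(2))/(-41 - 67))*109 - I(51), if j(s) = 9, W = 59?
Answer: 154153/27 ≈ 5709.4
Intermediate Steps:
E = 0
I(P) = -321 - 107*P (I(P) = (3 + P)*(0 - 107) = (3 + P)*(-107) = -321 - 107*P)
((W + j(2))/(-41 - 67))*109 - I(51) = ((59 + 9)/(-41 - 67))*109 - (-321 - 107*51) = (68/(-108))*109 - (-321 - 5457) = (68*(-1/108))*109 - 1*(-5778) = -17/27*109 + 5778 = -1853/27 + 5778 = 154153/27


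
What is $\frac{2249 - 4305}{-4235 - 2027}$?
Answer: $\frac{1028}{3131} \approx 0.32833$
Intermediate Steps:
$\frac{2249 - 4305}{-4235 - 2027} = - \frac{2056}{-4235 - 2027} = - \frac{2056}{-6262} = \left(-2056\right) \left(- \frac{1}{6262}\right) = \frac{1028}{3131}$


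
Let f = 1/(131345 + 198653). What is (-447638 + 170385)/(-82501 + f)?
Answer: 91492935494/27225164997 ≈ 3.3606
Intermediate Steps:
f = 1/329998 ≈ 3.0303e-6
(-447638 + 170385)/(-82501 + f) = (-447638 + 170385)/(-82501 + 1/329998) = -277253/(-27225164997/329998) = -277253*(-329998/27225164997) = 91492935494/27225164997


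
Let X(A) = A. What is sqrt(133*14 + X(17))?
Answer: sqrt(1879) ≈ 43.347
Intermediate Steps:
sqrt(133*14 + X(17)) = sqrt(133*14 + 17) = sqrt(1862 + 17) = sqrt(1879)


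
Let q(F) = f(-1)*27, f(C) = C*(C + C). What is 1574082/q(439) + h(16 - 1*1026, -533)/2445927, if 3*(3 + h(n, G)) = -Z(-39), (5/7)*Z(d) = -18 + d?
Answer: 118829927941/4076545 ≈ 29150.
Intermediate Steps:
Z(d) = -126/5 + 7*d/5 (Z(d) = 7*(-18 + d)/5 = -126/5 + 7*d/5)
h(n, G) = 118/5 (h(n, G) = -3 + (-(-126/5 + (7/5)*(-39)))/3 = -3 + (-(-126/5 - 273/5))/3 = -3 + (-1*(-399/5))/3 = -3 + (⅓)*(399/5) = -3 + 133/5 = 118/5)
f(C) = 2*C² (f(C) = C*(2*C) = 2*C²)
q(F) = 54 (q(F) = (2*(-1)²)*27 = (2*1)*27 = 2*27 = 54)
1574082/q(439) + h(16 - 1*1026, -533)/2445927 = 1574082/54 + (118/5)/2445927 = 1574082*(1/54) + (118/5)*(1/2445927) = 87449/3 + 118/12229635 = 118829927941/4076545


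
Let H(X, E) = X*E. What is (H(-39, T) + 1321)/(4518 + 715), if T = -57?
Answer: 3544/5233 ≈ 0.67724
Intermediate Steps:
H(X, E) = E*X
(H(-39, T) + 1321)/(4518 + 715) = (-57*(-39) + 1321)/(4518 + 715) = (2223 + 1321)/5233 = 3544*(1/5233) = 3544/5233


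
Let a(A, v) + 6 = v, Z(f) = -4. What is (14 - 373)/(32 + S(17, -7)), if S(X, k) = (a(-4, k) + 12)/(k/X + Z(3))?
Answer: -26925/2417 ≈ -11.140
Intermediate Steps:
a(A, v) = -6 + v
S(X, k) = (6 + k)/(-4 + k/X) (S(X, k) = ((-6 + k) + 12)/(k/X - 4) = (6 + k)/(-4 + k/X))
(14 - 373)/(32 + S(17, -7)) = (14 - 373)/(32 + 17*(6 - 7)/(-7 - 4*17)) = -359/(32 + 17*(-1)/(-7 - 68)) = -359/(32 + 17*(-1)/(-75)) = -359/(32 + 17*(-1/75)*(-1)) = -359/(32 + 17/75) = -359/2417/75 = -359*75/2417 = -26925/2417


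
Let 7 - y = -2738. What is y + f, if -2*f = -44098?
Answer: 24794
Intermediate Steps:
f = 22049 (f = -½*(-44098) = 22049)
y = 2745 (y = 7 - 1*(-2738) = 7 + 2738 = 2745)
y + f = 2745 + 22049 = 24794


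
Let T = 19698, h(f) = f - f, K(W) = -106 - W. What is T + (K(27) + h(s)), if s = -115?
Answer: 19565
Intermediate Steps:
h(f) = 0
T + (K(27) + h(s)) = 19698 + ((-106 - 1*27) + 0) = 19698 + ((-106 - 27) + 0) = 19698 + (-133 + 0) = 19698 - 133 = 19565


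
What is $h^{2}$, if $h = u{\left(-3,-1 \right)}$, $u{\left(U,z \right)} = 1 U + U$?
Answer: $36$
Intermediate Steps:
$u{\left(U,z \right)} = 2 U$ ($u{\left(U,z \right)} = U + U = 2 U$)
$h = -6$ ($h = 2 \left(-3\right) = -6$)
$h^{2} = \left(-6\right)^{2} = 36$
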